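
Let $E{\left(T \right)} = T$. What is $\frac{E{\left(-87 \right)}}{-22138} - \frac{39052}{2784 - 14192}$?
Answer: $\frac{108190709}{31568788} \approx 3.4271$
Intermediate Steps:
$\frac{E{\left(-87 \right)}}{-22138} - \frac{39052}{2784 - 14192} = - \frac{87}{-22138} - \frac{39052}{2784 - 14192} = \left(-87\right) \left(- \frac{1}{22138}\right) - \frac{39052}{-11408} = \frac{87}{22138} - - \frac{9763}{2852} = \frac{87}{22138} + \frac{9763}{2852} = \frac{108190709}{31568788}$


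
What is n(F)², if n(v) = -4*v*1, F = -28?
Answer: 12544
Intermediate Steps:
n(v) = -4*v
n(F)² = (-4*(-28))² = 112² = 12544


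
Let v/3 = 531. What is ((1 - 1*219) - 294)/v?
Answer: -512/1593 ≈ -0.32141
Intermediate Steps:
v = 1593 (v = 3*531 = 1593)
((1 - 1*219) - 294)/v = ((1 - 1*219) - 294)/1593 = ((1 - 219) - 294)*(1/1593) = (-218 - 294)*(1/1593) = -512*1/1593 = -512/1593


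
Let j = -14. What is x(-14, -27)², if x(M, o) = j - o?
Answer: 169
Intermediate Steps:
x(M, o) = -14 - o
x(-14, -27)² = (-14 - 1*(-27))² = (-14 + 27)² = 13² = 169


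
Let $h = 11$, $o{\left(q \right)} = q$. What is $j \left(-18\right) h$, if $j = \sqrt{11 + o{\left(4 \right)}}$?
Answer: $- 198 \sqrt{15} \approx -766.85$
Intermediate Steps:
$j = \sqrt{15}$ ($j = \sqrt{11 + 4} = \sqrt{15} \approx 3.873$)
$j \left(-18\right) h = \sqrt{15} \left(-18\right) 11 = - 18 \sqrt{15} \cdot 11 = - 198 \sqrt{15}$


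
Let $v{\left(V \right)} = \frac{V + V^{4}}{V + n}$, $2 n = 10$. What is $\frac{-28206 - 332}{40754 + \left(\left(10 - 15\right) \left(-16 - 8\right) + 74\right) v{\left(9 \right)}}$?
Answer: $- \frac{99883}{461284} \approx -0.21653$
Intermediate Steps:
$n = 5$ ($n = \frac{1}{2} \cdot 10 = 5$)
$v{\left(V \right)} = \frac{V + V^{4}}{5 + V}$ ($v{\left(V \right)} = \frac{V + V^{4}}{V + 5} = \frac{V + V^{4}}{5 + V}$)
$\frac{-28206 - 332}{40754 + \left(\left(10 - 15\right) \left(-16 - 8\right) + 74\right) v{\left(9 \right)}} = \frac{-28206 - 332}{40754 + \left(\left(10 - 15\right) \left(-16 - 8\right) + 74\right) \frac{9 + 9^{4}}{5 + 9}} = - \frac{28538}{40754 + \left(\left(-5\right) \left(-24\right) + 74\right) \frac{9 + 6561}{14}} = - \frac{28538}{40754 + \left(120 + 74\right) \frac{1}{14} \cdot 6570} = - \frac{28538}{40754 + 194 \cdot \frac{3285}{7}} = - \frac{28538}{40754 + \frac{637290}{7}} = - \frac{28538}{\frac{922568}{7}} = \left(-28538\right) \frac{7}{922568} = - \frac{99883}{461284}$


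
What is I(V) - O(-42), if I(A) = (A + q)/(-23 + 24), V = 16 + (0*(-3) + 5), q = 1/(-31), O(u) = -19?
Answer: 1239/31 ≈ 39.968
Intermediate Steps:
q = -1/31 ≈ -0.032258
V = 21 (V = 16 + (0 + 5) = 16 + 5 = 21)
I(A) = -1/31 + A (I(A) = (A - 1/31)/(-23 + 24) = (-1/31 + A)/1 = (-1/31 + A)*1 = -1/31 + A)
I(V) - O(-42) = (-1/31 + 21) - 1*(-19) = 650/31 + 19 = 1239/31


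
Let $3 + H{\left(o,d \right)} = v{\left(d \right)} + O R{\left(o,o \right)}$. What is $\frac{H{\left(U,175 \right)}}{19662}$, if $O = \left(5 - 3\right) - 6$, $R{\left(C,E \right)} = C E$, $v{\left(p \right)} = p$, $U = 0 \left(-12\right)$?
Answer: $\frac{86}{9831} \approx 0.0087478$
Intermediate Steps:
$U = 0$
$O = -4$ ($O = 2 - 6 = -4$)
$H{\left(o,d \right)} = -3 + d - 4 o^{2}$ ($H{\left(o,d \right)} = -3 + \left(d - 4 o o\right) = -3 + \left(d - 4 o^{2}\right) = -3 + d - 4 o^{2}$)
$\frac{H{\left(U,175 \right)}}{19662} = \frac{-3 + 175 - 4 \cdot 0^{2}}{19662} = \left(-3 + 175 - 0\right) \frac{1}{19662} = \left(-3 + 175 + 0\right) \frac{1}{19662} = 172 \cdot \frac{1}{19662} = \frac{86}{9831}$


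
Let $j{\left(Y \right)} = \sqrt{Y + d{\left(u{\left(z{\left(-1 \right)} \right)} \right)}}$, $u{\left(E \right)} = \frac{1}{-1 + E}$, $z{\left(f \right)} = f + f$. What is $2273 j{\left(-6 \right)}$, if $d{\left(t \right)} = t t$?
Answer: $\frac{2273 i \sqrt{53}}{3} \approx 5515.9 i$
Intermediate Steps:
$z{\left(f \right)} = 2 f$
$d{\left(t \right)} = t^{2}$
$j{\left(Y \right)} = \sqrt{\frac{1}{9} + Y}$ ($j{\left(Y \right)} = \sqrt{Y + \left(\frac{1}{-1 + 2 \left(-1\right)}\right)^{2}} = \sqrt{Y + \left(\frac{1}{-1 - 2}\right)^{2}} = \sqrt{Y + \left(\frac{1}{-3}\right)^{2}} = \sqrt{Y + \left(- \frac{1}{3}\right)^{2}} = \sqrt{Y + \frac{1}{9}} = \sqrt{\frac{1}{9} + Y}$)
$2273 j{\left(-6 \right)} = 2273 \frac{\sqrt{1 + 9 \left(-6\right)}}{3} = 2273 \frac{\sqrt{1 - 54}}{3} = 2273 \frac{\sqrt{-53}}{3} = 2273 \frac{i \sqrt{53}}{3} = \frac{2273 i \sqrt{53}}{3}$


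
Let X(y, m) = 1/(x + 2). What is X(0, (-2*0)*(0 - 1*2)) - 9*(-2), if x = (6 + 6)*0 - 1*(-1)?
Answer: 55/3 ≈ 18.333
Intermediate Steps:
x = 1 (x = 12*0 + 1 = 0 + 1 = 1)
X(y, m) = ⅓ (X(y, m) = 1/(1 + 2) = 1/3 = ⅓)
X(0, (-2*0)*(0 - 1*2)) - 9*(-2) = ⅓ - 9*(-2) = ⅓ + 18 = 55/3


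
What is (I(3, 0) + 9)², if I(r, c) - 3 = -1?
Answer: 121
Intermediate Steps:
I(r, c) = 2 (I(r, c) = 3 - 1 = 2)
(I(3, 0) + 9)² = (2 + 9)² = 11² = 121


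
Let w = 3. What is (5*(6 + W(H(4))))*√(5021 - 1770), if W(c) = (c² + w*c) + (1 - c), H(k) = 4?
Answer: 155*√3251 ≈ 8837.7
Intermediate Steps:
W(c) = 1 + c² + 2*c (W(c) = (c² + 3*c) + (1 - c) = 1 + c² + 2*c)
(5*(6 + W(H(4))))*√(5021 - 1770) = (5*(6 + (1 + 4² + 2*4)))*√(5021 - 1770) = (5*(6 + (1 + 16 + 8)))*√3251 = (5*(6 + 25))*√3251 = (5*31)*√3251 = 155*√3251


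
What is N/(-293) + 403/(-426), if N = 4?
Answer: -119783/124818 ≈ -0.95966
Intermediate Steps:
N/(-293) + 403/(-426) = 4/(-293) + 403/(-426) = 4*(-1/293) + 403*(-1/426) = -4/293 - 403/426 = -119783/124818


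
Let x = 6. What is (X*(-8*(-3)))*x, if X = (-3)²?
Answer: 1296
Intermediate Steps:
X = 9
(X*(-8*(-3)))*x = (9*(-8*(-3)))*6 = (9*24)*6 = 216*6 = 1296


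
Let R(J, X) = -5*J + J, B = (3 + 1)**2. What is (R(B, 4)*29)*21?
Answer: -38976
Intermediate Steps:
B = 16 (B = 4**2 = 16)
R(J, X) = -4*J
(R(B, 4)*29)*21 = (-4*16*29)*21 = -64*29*21 = -1856*21 = -38976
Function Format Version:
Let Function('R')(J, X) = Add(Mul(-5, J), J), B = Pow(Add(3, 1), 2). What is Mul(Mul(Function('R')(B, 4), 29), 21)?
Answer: -38976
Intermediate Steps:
B = 16 (B = Pow(4, 2) = 16)
Function('R')(J, X) = Mul(-4, J)
Mul(Mul(Function('R')(B, 4), 29), 21) = Mul(Mul(Mul(-4, 16), 29), 21) = Mul(Mul(-64, 29), 21) = Mul(-1856, 21) = -38976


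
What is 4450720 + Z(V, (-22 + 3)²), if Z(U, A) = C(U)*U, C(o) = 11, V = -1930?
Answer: 4429490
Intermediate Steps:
Z(U, A) = 11*U
4450720 + Z(V, (-22 + 3)²) = 4450720 + 11*(-1930) = 4450720 - 21230 = 4429490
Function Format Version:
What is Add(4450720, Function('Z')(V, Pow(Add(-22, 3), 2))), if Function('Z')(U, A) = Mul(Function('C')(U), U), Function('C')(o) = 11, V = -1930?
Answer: 4429490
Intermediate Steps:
Function('Z')(U, A) = Mul(11, U)
Add(4450720, Function('Z')(V, Pow(Add(-22, 3), 2))) = Add(4450720, Mul(11, -1930)) = Add(4450720, -21230) = 4429490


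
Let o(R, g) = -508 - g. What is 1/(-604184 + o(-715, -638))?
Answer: -1/604054 ≈ -1.6555e-6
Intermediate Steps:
1/(-604184 + o(-715, -638)) = 1/(-604184 + (-508 - 1*(-638))) = 1/(-604184 + (-508 + 638)) = 1/(-604184 + 130) = 1/(-604054) = -1/604054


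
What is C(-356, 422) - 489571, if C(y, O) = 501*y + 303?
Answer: -667624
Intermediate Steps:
C(y, O) = 303 + 501*y
C(-356, 422) - 489571 = (303 + 501*(-356)) - 489571 = (303 - 178356) - 489571 = -178053 - 489571 = -667624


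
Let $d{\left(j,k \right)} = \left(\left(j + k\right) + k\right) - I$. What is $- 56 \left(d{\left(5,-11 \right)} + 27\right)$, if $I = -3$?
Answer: $-728$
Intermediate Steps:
$d{\left(j,k \right)} = 3 + j + 2 k$ ($d{\left(j,k \right)} = \left(\left(j + k\right) + k\right) - -3 = \left(j + 2 k\right) + 3 = 3 + j + 2 k$)
$- 56 \left(d{\left(5,-11 \right)} + 27\right) = - 56 \left(\left(3 + 5 + 2 \left(-11\right)\right) + 27\right) = - 56 \left(\left(3 + 5 - 22\right) + 27\right) = - 56 \left(-14 + 27\right) = \left(-56\right) 13 = -728$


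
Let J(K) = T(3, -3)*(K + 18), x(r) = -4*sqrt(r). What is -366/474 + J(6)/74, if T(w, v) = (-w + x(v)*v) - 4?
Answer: -8893/2923 + 144*I*sqrt(3)/37 ≈ -3.0424 + 6.741*I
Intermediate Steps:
T(w, v) = -4 - w - 4*v**(3/2) (T(w, v) = (-w + (-4*sqrt(v))*v) - 4 = (-w - 4*v**(3/2)) - 4 = -4 - w - 4*v**(3/2))
J(K) = (-7 + 12*I*sqrt(3))*(18 + K) (J(K) = (-4 - 1*3 - (-12)*I*sqrt(3))*(K + 18) = (-4 - 3 - (-12)*I*sqrt(3))*(18 + K) = (-4 - 3 + 12*I*sqrt(3))*(18 + K) = (-7 + 12*I*sqrt(3))*(18 + K))
-366/474 + J(6)/74 = -366/474 - (7 - 12*I*sqrt(3))*(18 + 6)/74 = -366*1/474 - 1*(7 - 12*I*sqrt(3))*24*(1/74) = -61/79 + (-168 + 288*I*sqrt(3))*(1/74) = -61/79 + (-84/37 + 144*I*sqrt(3)/37) = -8893/2923 + 144*I*sqrt(3)/37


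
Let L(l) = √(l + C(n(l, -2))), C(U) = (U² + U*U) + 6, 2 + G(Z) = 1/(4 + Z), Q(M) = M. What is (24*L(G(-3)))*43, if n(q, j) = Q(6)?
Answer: 1032*√77 ≈ 9055.8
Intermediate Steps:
G(Z) = -2 + 1/(4 + Z)
n(q, j) = 6
C(U) = 6 + 2*U² (C(U) = (U² + U²) + 6 = 2*U² + 6 = 6 + 2*U²)
L(l) = √(78 + l) (L(l) = √(l + (6 + 2*6²)) = √(l + (6 + 2*36)) = √(l + (6 + 72)) = √(l + 78) = √(78 + l))
(24*L(G(-3)))*43 = (24*√(78 + (-7 - 2*(-3))/(4 - 3)))*43 = (24*√(78 + (-7 + 6)/1))*43 = (24*√(78 + 1*(-1)))*43 = (24*√(78 - 1))*43 = (24*√77)*43 = 1032*√77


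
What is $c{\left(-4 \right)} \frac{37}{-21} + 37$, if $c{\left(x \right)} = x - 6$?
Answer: $\frac{1147}{21} \approx 54.619$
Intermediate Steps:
$c{\left(x \right)} = -6 + x$ ($c{\left(x \right)} = x - 6 = -6 + x$)
$c{\left(-4 \right)} \frac{37}{-21} + 37 = \left(-6 - 4\right) \frac{37}{-21} + 37 = - 10 \cdot 37 \left(- \frac{1}{21}\right) + 37 = \left(-10\right) \left(- \frac{37}{21}\right) + 37 = \frac{370}{21} + 37 = \frac{1147}{21}$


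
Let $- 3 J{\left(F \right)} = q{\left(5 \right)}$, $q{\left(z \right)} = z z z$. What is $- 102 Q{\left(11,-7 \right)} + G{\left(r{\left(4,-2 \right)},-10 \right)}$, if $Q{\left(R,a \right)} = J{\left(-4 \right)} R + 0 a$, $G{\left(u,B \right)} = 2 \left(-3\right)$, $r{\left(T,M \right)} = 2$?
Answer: $46744$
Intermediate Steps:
$q{\left(z \right)} = z^{3}$ ($q{\left(z \right)} = z^{2} z = z^{3}$)
$J{\left(F \right)} = - \frac{125}{3}$ ($J{\left(F \right)} = - \frac{5^{3}}{3} = \left(- \frac{1}{3}\right) 125 = - \frac{125}{3}$)
$G{\left(u,B \right)} = -6$
$Q{\left(R,a \right)} = - \frac{125 R}{3}$ ($Q{\left(R,a \right)} = - \frac{125 R}{3} + 0 a = - \frac{125 R}{3} + 0 = - \frac{125 R}{3}$)
$- 102 Q{\left(11,-7 \right)} + G{\left(r{\left(4,-2 \right)},-10 \right)} = - 102 \left(\left(- \frac{125}{3}\right) 11\right) - 6 = \left(-102\right) \left(- \frac{1375}{3}\right) - 6 = 46750 - 6 = 46744$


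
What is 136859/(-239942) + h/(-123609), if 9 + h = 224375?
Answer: -70751830903/29658990678 ≈ -2.3855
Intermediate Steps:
h = 224366 (h = -9 + 224375 = 224366)
136859/(-239942) + h/(-123609) = 136859/(-239942) + 224366/(-123609) = 136859*(-1/239942) + 224366*(-1/123609) = -136859/239942 - 224366/123609 = -70751830903/29658990678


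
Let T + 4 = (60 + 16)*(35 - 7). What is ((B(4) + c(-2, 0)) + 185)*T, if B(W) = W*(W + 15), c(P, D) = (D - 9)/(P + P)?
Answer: 559143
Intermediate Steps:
c(P, D) = (-9 + D)/(2*P) (c(P, D) = (-9 + D)/((2*P)) = (-9 + D)*(1/(2*P)) = (-9 + D)/(2*P))
B(W) = W*(15 + W)
T = 2124 (T = -4 + (60 + 16)*(35 - 7) = -4 + 76*28 = -4 + 2128 = 2124)
((B(4) + c(-2, 0)) + 185)*T = ((4*(15 + 4) + (½)*(-9 + 0)/(-2)) + 185)*2124 = ((4*19 + (½)*(-½)*(-9)) + 185)*2124 = ((76 + 9/4) + 185)*2124 = (313/4 + 185)*2124 = (1053/4)*2124 = 559143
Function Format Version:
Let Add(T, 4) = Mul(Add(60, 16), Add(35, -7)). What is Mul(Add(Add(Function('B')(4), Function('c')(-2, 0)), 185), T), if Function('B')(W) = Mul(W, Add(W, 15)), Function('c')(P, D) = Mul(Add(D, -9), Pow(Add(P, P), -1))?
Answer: 559143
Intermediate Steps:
Function('c')(P, D) = Mul(Rational(1, 2), Pow(P, -1), Add(-9, D)) (Function('c')(P, D) = Mul(Add(-9, D), Pow(Mul(2, P), -1)) = Mul(Add(-9, D), Mul(Rational(1, 2), Pow(P, -1))) = Mul(Rational(1, 2), Pow(P, -1), Add(-9, D)))
Function('B')(W) = Mul(W, Add(15, W))
T = 2124 (T = Add(-4, Mul(Add(60, 16), Add(35, -7))) = Add(-4, Mul(76, 28)) = Add(-4, 2128) = 2124)
Mul(Add(Add(Function('B')(4), Function('c')(-2, 0)), 185), T) = Mul(Add(Add(Mul(4, Add(15, 4)), Mul(Rational(1, 2), Pow(-2, -1), Add(-9, 0))), 185), 2124) = Mul(Add(Add(Mul(4, 19), Mul(Rational(1, 2), Rational(-1, 2), -9)), 185), 2124) = Mul(Add(Add(76, Rational(9, 4)), 185), 2124) = Mul(Add(Rational(313, 4), 185), 2124) = Mul(Rational(1053, 4), 2124) = 559143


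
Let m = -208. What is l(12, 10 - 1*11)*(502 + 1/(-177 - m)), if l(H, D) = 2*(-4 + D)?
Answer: -155630/31 ≈ -5020.3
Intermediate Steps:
l(H, D) = -8 + 2*D
l(12, 10 - 1*11)*(502 + 1/(-177 - m)) = (-8 + 2*(10 - 1*11))*(502 + 1/(-177 - 1*(-208))) = (-8 + 2*(10 - 11))*(502 + 1/(-177 + 208)) = (-8 + 2*(-1))*(502 + 1/31) = (-8 - 2)*(502 + 1/31) = -10*15563/31 = -155630/31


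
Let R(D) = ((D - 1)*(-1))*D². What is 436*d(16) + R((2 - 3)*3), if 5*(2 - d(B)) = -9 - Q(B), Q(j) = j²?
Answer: 24016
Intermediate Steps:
d(B) = 19/5 + B²/5 (d(B) = 2 - (-9 - B²)/5 = 2 + (9/5 + B²/5) = 19/5 + B²/5)
R(D) = D²*(1 - D) (R(D) = ((-1 + D)*(-1))*D² = (1 - D)*D² = D²*(1 - D))
436*d(16) + R((2 - 3)*3) = 436*(19/5 + (⅕)*16²) + ((2 - 3)*3)²*(1 - (2 - 3)*3) = 436*(19/5 + (⅕)*256) + (-1*3)²*(1 - (-1)*3) = 436*(19/5 + 256/5) + (-3)²*(1 - 1*(-3)) = 436*55 + 9*(1 + 3) = 23980 + 9*4 = 23980 + 36 = 24016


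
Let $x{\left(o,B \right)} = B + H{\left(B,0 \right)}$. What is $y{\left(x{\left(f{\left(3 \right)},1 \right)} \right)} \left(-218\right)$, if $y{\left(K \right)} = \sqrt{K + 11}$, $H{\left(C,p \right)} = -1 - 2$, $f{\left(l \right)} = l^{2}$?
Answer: $-654$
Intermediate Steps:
$H{\left(C,p \right)} = -3$ ($H{\left(C,p \right)} = -1 - 2 = -3$)
$x{\left(o,B \right)} = -3 + B$ ($x{\left(o,B \right)} = B - 3 = -3 + B$)
$y{\left(K \right)} = \sqrt{11 + K}$
$y{\left(x{\left(f{\left(3 \right)},1 \right)} \right)} \left(-218\right) = \sqrt{11 + \left(-3 + 1\right)} \left(-218\right) = \sqrt{11 - 2} \left(-218\right) = \sqrt{9} \left(-218\right) = 3 \left(-218\right) = -654$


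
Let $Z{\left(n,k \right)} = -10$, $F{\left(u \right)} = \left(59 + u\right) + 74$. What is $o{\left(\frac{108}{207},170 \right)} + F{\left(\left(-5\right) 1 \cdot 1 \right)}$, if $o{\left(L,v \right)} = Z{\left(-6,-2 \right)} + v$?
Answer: $288$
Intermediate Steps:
$F{\left(u \right)} = 133 + u$
$o{\left(L,v \right)} = -10 + v$
$o{\left(\frac{108}{207},170 \right)} + F{\left(\left(-5\right) 1 \cdot 1 \right)} = \left(-10 + 170\right) + \left(133 + \left(-5\right) 1 \cdot 1\right) = 160 + \left(133 - 5\right) = 160 + 128 = 288$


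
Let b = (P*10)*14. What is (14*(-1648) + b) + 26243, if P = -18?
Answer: 651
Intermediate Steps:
b = -2520 (b = -18*10*14 = -180*14 = -2520)
(14*(-1648) + b) + 26243 = (14*(-1648) - 2520) + 26243 = (-23072 - 2520) + 26243 = -25592 + 26243 = 651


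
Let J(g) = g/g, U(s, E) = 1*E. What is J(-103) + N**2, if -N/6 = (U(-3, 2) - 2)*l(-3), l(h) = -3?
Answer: 1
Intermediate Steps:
U(s, E) = E
J(g) = 1
N = 0 (N = -6*(2 - 2)*(-3) = -0*(-3) = -6*0 = 0)
J(-103) + N**2 = 1 + 0**2 = 1 + 0 = 1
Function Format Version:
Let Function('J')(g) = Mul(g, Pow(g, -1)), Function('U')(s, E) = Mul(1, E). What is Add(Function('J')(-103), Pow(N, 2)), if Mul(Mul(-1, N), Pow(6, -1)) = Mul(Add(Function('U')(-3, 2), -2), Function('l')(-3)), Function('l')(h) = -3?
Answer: 1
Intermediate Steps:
Function('U')(s, E) = E
Function('J')(g) = 1
N = 0 (N = Mul(-6, Mul(Add(2, -2), -3)) = Mul(-6, Mul(0, -3)) = Mul(-6, 0) = 0)
Add(Function('J')(-103), Pow(N, 2)) = Add(1, Pow(0, 2)) = Add(1, 0) = 1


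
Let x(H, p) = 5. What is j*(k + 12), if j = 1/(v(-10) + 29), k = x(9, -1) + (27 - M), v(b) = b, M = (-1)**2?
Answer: 43/19 ≈ 2.2632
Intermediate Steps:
M = 1
k = 31 (k = 5 + (27 - 1*1) = 5 + (27 - 1) = 5 + 26 = 31)
j = 1/19 (j = 1/(-10 + 29) = 1/19 ≈ 0.052632)
j*(k + 12) = (31 + 12)/19 = (1/19)*43 = 43/19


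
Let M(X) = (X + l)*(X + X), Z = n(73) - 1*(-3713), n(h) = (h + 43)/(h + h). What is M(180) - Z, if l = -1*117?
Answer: 1384533/73 ≈ 18966.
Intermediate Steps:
l = -117
n(h) = (43 + h)/(2*h) (n(h) = (43 + h)/((2*h)) = (43 + h)*(1/(2*h)) = (43 + h)/(2*h))
Z = 271107/73 (Z = (1/2)*(43 + 73)/73 - 1*(-3713) = (1/2)*(1/73)*116 + 3713 = 58/73 + 3713 = 271107/73 ≈ 3713.8)
M(X) = 2*X*(-117 + X) (M(X) = (X - 117)*(X + X) = (-117 + X)*(2*X) = 2*X*(-117 + X))
M(180) - Z = 2*180*(-117 + 180) - 1*271107/73 = 2*180*63 - 271107/73 = 22680 - 271107/73 = 1384533/73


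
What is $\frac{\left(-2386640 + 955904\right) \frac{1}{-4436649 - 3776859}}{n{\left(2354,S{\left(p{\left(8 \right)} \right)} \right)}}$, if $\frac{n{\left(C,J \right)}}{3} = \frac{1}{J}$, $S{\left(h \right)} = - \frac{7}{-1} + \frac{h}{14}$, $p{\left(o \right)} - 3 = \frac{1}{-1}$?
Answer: $\frac{5961400}{14373639} \approx 0.41475$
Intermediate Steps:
$p{\left(o \right)} = 2$ ($p{\left(o \right)} = 3 + \frac{1}{-1} = 3 - 1 = 2$)
$S{\left(h \right)} = 7 + \frac{h}{14}$ ($S{\left(h \right)} = \left(-7\right) \left(-1\right) + h \frac{1}{14} = 7 + \frac{h}{14}$)
$n{\left(C,J \right)} = \frac{3}{J}$
$\frac{\left(-2386640 + 955904\right) \frac{1}{-4436649 - 3776859}}{n{\left(2354,S{\left(p{\left(8 \right)} \right)} \right)}} = \frac{\left(-2386640 + 955904\right) \frac{1}{-4436649 - 3776859}}{3 \frac{1}{7 + \frac{1}{14} \cdot 2}} = \frac{\left(-1430736\right) \frac{1}{-8213508}}{3 \frac{1}{7 + \frac{1}{7}}} = \frac{\left(-1430736\right) \left(- \frac{1}{8213508}\right)}{3 \frac{1}{\frac{50}{7}}} = \frac{119228}{684459 \cdot 3 \cdot \frac{7}{50}} = \frac{119228}{684459 \cdot \frac{21}{50}} = \frac{119228}{684459} \cdot \frac{50}{21} = \frac{5961400}{14373639}$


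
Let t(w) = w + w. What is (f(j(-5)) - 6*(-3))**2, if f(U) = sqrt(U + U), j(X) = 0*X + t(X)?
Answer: 304 + 72*I*sqrt(5) ≈ 304.0 + 161.0*I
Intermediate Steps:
t(w) = 2*w
j(X) = 2*X (j(X) = 0*X + 2*X = 0 + 2*X = 2*X)
f(U) = sqrt(2)*sqrt(U) (f(U) = sqrt(2*U) = sqrt(2)*sqrt(U))
(f(j(-5)) - 6*(-3))**2 = (sqrt(2)*sqrt(2*(-5)) - 6*(-3))**2 = (sqrt(2)*sqrt(-10) + 18)**2 = (sqrt(2)*(I*sqrt(10)) + 18)**2 = (2*I*sqrt(5) + 18)**2 = (18 + 2*I*sqrt(5))**2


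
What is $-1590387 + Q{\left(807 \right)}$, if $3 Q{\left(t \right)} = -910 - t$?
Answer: $- \frac{4772878}{3} \approx -1.591 \cdot 10^{6}$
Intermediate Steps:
$Q{\left(t \right)} = - \frac{910}{3} - \frac{t}{3}$ ($Q{\left(t \right)} = \frac{-910 - t}{3} = - \frac{910}{3} - \frac{t}{3}$)
$-1590387 + Q{\left(807 \right)} = -1590387 - \frac{1717}{3} = - \frac{4772878}{3}$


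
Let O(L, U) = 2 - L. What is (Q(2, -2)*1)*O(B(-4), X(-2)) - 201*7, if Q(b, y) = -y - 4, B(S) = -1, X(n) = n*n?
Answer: -1413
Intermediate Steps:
X(n) = n**2
Q(b, y) = -4 - y
(Q(2, -2)*1)*O(B(-4), X(-2)) - 201*7 = ((-4 - 1*(-2))*1)*(2 - 1*(-1)) - 201*7 = ((-4 + 2)*1)*(2 + 1) - 1407 = -2*1*3 - 1407 = -2*3 - 1407 = -6 - 1407 = -1413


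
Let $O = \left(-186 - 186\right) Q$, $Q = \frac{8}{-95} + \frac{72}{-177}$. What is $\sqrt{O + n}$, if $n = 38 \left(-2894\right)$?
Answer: $\frac{2 i \sqrt{862286254045}}{5605} \approx 331.34 i$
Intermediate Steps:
$n = -109972$
$Q = - \frac{2752}{5605}$ ($Q = 8 \left(- \frac{1}{95}\right) + 72 \left(- \frac{1}{177}\right) = - \frac{8}{95} - \frac{24}{59} = - \frac{2752}{5605} \approx -0.49099$)
$O = \frac{1023744}{5605}$ ($O = \left(-186 - 186\right) \left(- \frac{2752}{5605}\right) = \left(-372\right) \left(- \frac{2752}{5605}\right) = \frac{1023744}{5605} \approx 182.65$)
$\sqrt{O + n} = \sqrt{\frac{1023744}{5605} - 109972} = \sqrt{- \frac{615369316}{5605}} = \frac{2 i \sqrt{862286254045}}{5605}$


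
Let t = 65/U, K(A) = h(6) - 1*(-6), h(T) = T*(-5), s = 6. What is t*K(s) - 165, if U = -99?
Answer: -4925/33 ≈ -149.24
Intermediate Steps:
h(T) = -5*T
K(A) = -24 (K(A) = -5*6 - 1*(-6) = -30 + 6 = -24)
t = -65/99 (t = 65/(-99) = 65*(-1/99) = -65/99 ≈ -0.65657)
t*K(s) - 165 = -65/99*(-24) - 165 = 520/33 - 165 = -4925/33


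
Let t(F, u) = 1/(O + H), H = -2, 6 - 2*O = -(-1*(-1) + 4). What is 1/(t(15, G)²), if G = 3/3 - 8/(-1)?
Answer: 49/4 ≈ 12.250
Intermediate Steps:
G = 9 (G = 3*(⅓) - 8*(-1) = 1 + 8 = 9)
O = 11/2 (O = 3 - (-1)*(-1*(-1) + 4)/2 = 3 - (-1)*(1 + 4)/2 = 3 - (-1)*5/2 = 3 - ½*(-5) = 3 + 5/2 = 11/2 ≈ 5.5000)
t(F, u) = 2/7 (t(F, u) = 1/(11/2 - 2) = 1/(7/2) = 2/7)
1/(t(15, G)²) = 1/((2/7)²) = 1/(4/49) = 49/4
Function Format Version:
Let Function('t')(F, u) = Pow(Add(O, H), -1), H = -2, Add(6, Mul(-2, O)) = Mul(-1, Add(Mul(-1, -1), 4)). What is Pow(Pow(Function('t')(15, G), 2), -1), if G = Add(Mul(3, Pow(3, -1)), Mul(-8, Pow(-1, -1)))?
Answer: Rational(49, 4) ≈ 12.250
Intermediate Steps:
G = 9 (G = Add(Mul(3, Rational(1, 3)), Mul(-8, -1)) = Add(1, 8) = 9)
O = Rational(11, 2) (O = Add(3, Mul(Rational(-1, 2), Mul(-1, Add(Mul(-1, -1), 4)))) = Add(3, Mul(Rational(-1, 2), Mul(-1, Add(1, 4)))) = Add(3, Mul(Rational(-1, 2), Mul(-1, 5))) = Add(3, Mul(Rational(-1, 2), -5)) = Add(3, Rational(5, 2)) = Rational(11, 2) ≈ 5.5000)
Function('t')(F, u) = Rational(2, 7) (Function('t')(F, u) = Pow(Add(Rational(11, 2), -2), -1) = Pow(Rational(7, 2), -1) = Rational(2, 7))
Pow(Pow(Function('t')(15, G), 2), -1) = Pow(Pow(Rational(2, 7), 2), -1) = Pow(Rational(4, 49), -1) = Rational(49, 4)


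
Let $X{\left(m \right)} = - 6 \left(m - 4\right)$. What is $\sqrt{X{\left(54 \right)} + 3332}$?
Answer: $2 \sqrt{758} \approx 55.064$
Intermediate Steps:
$X{\left(m \right)} = 24 - 6 m$ ($X{\left(m \right)} = - 6 \left(-4 + m\right) = 24 - 6 m$)
$\sqrt{X{\left(54 \right)} + 3332} = \sqrt{\left(24 - 324\right) + 3332} = \sqrt{-300 + 3332} = \sqrt{3032} = 2 \sqrt{758}$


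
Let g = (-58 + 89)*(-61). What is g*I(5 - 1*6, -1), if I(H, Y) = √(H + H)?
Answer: -1891*I*√2 ≈ -2674.3*I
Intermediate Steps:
I(H, Y) = √2*√H (I(H, Y) = √(2*H) = √2*√H)
g = -1891 (g = 31*(-61) = -1891)
g*I(5 - 1*6, -1) = -1891*√2*√(5 - 1*6) = -1891*√2*√(5 - 6) = -1891*√2*√(-1) = -1891*√2*I = -1891*I*√2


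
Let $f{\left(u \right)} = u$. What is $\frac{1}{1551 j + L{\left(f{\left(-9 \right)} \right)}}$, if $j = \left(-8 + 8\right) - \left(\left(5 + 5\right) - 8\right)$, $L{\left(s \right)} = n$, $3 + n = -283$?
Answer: $- \frac{1}{3388} \approx -0.00029516$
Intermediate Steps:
$n = -286$ ($n = -3 - 283 = -286$)
$L{\left(s \right)} = -286$
$j = -2$ ($j = 0 - \left(10 - 8\right) = 0 - 2 = -2$)
$\frac{1}{1551 j + L{\left(f{\left(-9 \right)} \right)}} = \frac{1}{1551 \left(-2\right) - 286} = \frac{1}{-3102 - 286} = \frac{1}{-3388} = - \frac{1}{3388}$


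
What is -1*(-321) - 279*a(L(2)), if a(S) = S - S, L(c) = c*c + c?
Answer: 321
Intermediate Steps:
L(c) = c + c**2 (L(c) = c**2 + c = c + c**2)
a(S) = 0
-1*(-321) - 279*a(L(2)) = -1*(-321) - 279*0 = 321 + 0 = 321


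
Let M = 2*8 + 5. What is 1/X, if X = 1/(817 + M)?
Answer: 838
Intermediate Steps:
M = 21 (M = 16 + 5 = 21)
X = 1/838 (X = 1/(817 + 21) = 1/838 ≈ 0.0011933)
1/X = 1/(1/838) = 838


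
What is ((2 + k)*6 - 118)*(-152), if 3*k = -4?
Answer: 17328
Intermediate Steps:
k = -4/3 (k = (⅓)*(-4) = -4/3 ≈ -1.3333)
((2 + k)*6 - 118)*(-152) = ((2 - 4/3)*6 - 118)*(-152) = ((⅔)*6 - 118)*(-152) = (4 - 118)*(-152) = -114*(-152) = 17328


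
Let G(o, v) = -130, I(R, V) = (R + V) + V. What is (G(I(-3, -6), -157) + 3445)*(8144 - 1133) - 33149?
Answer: 23208316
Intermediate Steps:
I(R, V) = R + 2*V
(G(I(-3, -6), -157) + 3445)*(8144 - 1133) - 33149 = (-130 + 3445)*(8144 - 1133) - 33149 = 3315*7011 - 33149 = 23241465 - 33149 = 23208316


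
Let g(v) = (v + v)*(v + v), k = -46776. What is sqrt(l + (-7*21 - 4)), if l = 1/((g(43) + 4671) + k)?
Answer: 6*I*sqrt(5053109765)/34709 ≈ 12.288*I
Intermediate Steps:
g(v) = 4*v**2 (g(v) = (2*v)*(2*v) = 4*v**2)
l = -1/34709 (l = 1/((4*43**2 + 4671) - 46776) = 1/((4*1849 + 4671) - 46776) = 1/((7396 + 4671) - 46776) = 1/(12067 - 46776) = 1/(-34709) = -1/34709 ≈ -2.8811e-5)
sqrt(l + (-7*21 - 4)) = sqrt(-1/34709 + (-7*21 - 4)) = sqrt(-1/34709 + (-147 - 4)) = sqrt(-1/34709 - 151) = sqrt(-5241060/34709) = 6*I*sqrt(5053109765)/34709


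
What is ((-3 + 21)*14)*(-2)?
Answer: -504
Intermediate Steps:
((-3 + 21)*14)*(-2) = (18*14)*(-2) = 252*(-2) = -504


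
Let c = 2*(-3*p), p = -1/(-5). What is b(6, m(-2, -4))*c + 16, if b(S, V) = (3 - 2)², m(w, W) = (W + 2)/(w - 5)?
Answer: 74/5 ≈ 14.800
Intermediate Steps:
p = ⅕ (p = -1*(-⅕) = ⅕ ≈ 0.20000)
m(w, W) = (2 + W)/(-5 + w)
b(S, V) = 1 (b(S, V) = 1² = 1)
c = -6/5 (c = 2*(-3*⅕) = 2*(-⅗) = -6/5 ≈ -1.2000)
b(6, m(-2, -4))*c + 16 = 1*(-6/5) + 16 = -6/5 + 16 = 74/5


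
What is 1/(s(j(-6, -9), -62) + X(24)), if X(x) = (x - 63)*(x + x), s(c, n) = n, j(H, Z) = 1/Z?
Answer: -1/1934 ≈ -0.00051706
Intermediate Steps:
X(x) = 2*x*(-63 + x) (X(x) = (-63 + x)*(2*x) = 2*x*(-63 + x))
1/(s(j(-6, -9), -62) + X(24)) = 1/(-62 + 2*24*(-63 + 24)) = 1/(-62 + 2*24*(-39)) = 1/(-62 - 1872) = 1/(-1934) = -1/1934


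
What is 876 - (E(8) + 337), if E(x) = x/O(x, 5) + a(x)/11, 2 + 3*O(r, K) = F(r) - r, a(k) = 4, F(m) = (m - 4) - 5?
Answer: 5949/11 ≈ 540.82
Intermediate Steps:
F(m) = -9 + m (F(m) = (-4 + m) - 5 = -9 + m)
O(r, K) = -11/3 (O(r, K) = -⅔ + ((-9 + r) - r)/3 = -⅔ + (⅓)*(-9) = -⅔ - 3 = -11/3)
E(x) = 4/11 - 3*x/11 (E(x) = x/(-11/3) + 4/11 = x*(-3/11) + 4*(1/11) = -3*x/11 + 4/11 = 4/11 - 3*x/11)
876 - (E(8) + 337) = 876 - ((4/11 - 3/11*8) + 337) = 876 - ((4/11 - 24/11) + 337) = 876 - (-20/11 + 337) = 876 - 1*3687/11 = 876 - 3687/11 = 5949/11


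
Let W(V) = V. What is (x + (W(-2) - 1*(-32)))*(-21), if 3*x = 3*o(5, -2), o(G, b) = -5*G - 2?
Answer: -63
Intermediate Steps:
o(G, b) = -2 - 5*G
x = -27 (x = (3*(-2 - 5*5))/3 = (3*(-2 - 25))/3 = (3*(-27))/3 = (1/3)*(-81) = -27)
(x + (W(-2) - 1*(-32)))*(-21) = (-27 + (-2 - 1*(-32)))*(-21) = (-27 + (-2 + 32))*(-21) = (-27 + 30)*(-21) = 3*(-21) = -63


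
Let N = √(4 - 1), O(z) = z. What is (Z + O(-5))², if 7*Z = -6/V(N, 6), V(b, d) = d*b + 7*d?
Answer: 653673/25921 - 33*√3/1058 ≈ 25.164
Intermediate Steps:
N = √3 ≈ 1.7320
V(b, d) = 7*d + b*d (V(b, d) = b*d + 7*d = 7*d + b*d)
Z = -6/(7*(42 + 6*√3)) (Z = (-6*1/(6*(7 + √3)))/7 = (-6/(42 + 6*√3))/7 = -6/(7*(42 + 6*√3)) ≈ -0.016360)
(Z + O(-5))² = ((-1/46 + √3/322) - 5)² = (-231/46 + √3/322)²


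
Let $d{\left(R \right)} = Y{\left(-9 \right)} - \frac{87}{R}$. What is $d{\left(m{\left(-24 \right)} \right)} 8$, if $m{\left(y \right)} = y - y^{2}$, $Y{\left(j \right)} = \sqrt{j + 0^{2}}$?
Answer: $\frac{29}{25} + 24 i \approx 1.16 + 24.0 i$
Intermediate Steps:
$Y{\left(j \right)} = \sqrt{j}$ ($Y{\left(j \right)} = \sqrt{j + 0} = \sqrt{j}$)
$d{\left(R \right)} = - \frac{87}{R} + 3 i$ ($d{\left(R \right)} = \sqrt{-9} - \frac{87}{R} = 3 i - \frac{87}{R} = - \frac{87}{R} + 3 i$)
$d{\left(m{\left(-24 \right)} \right)} 8 = \left(- \frac{87}{\left(-24\right) \left(1 - -24\right)} + 3 i\right) 8 = \left(- \frac{87}{\left(-24\right) \left(1 + 24\right)} + 3 i\right) 8 = \left(- \frac{87}{\left(-24\right) 25} + 3 i\right) 8 = \left(- \frac{87}{-600} + 3 i\right) 8 = \left(\left(-87\right) \left(- \frac{1}{600}\right) + 3 i\right) 8 = \left(\frac{29}{200} + 3 i\right) 8 = \frac{29}{25} + 24 i$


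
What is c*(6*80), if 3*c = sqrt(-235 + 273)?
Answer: 160*sqrt(38) ≈ 986.31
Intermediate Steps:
c = sqrt(38)/3 (c = sqrt(-235 + 273)/3 = sqrt(38)/3 ≈ 2.0548)
c*(6*80) = (sqrt(38)/3)*(6*80) = (sqrt(38)/3)*480 = 160*sqrt(38)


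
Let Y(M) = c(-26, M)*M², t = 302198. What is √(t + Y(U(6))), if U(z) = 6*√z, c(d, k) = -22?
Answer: √297446 ≈ 545.39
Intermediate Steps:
Y(M) = -22*M²
√(t + Y(U(6))) = √(302198 - 22*(6*√6)²) = √(302198 - 22*216) = √(302198 - 4752) = √297446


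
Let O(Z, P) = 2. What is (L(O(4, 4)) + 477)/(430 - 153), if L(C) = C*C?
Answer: 481/277 ≈ 1.7365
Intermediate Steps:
L(C) = C²
(L(O(4, 4)) + 477)/(430 - 153) = (2² + 477)/(430 - 153) = (4 + 477)/277 = 481*(1/277) = 481/277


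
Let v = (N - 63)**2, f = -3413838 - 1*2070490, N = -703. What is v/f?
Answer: -146689/1371082 ≈ -0.10699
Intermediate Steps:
f = -5484328 (f = -3413838 - 2070490 = -5484328)
v = 586756 (v = (-703 - 63)**2 = (-766)**2 = 586756)
v/f = 586756/(-5484328) = 586756*(-1/5484328) = -146689/1371082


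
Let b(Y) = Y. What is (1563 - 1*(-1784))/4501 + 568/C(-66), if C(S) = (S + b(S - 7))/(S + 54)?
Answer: 31144049/625639 ≈ 49.780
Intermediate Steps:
C(S) = (-7 + 2*S)/(54 + S) (C(S) = (S + (S - 7))/(S + 54) = (S + (-7 + S))/(54 + S) = (-7 + 2*S)/(54 + S))
(1563 - 1*(-1784))/4501 + 568/C(-66) = (1563 - 1*(-1784))/4501 + 568/(((-7 + 2*(-66))/(54 - 66))) = (1563 + 1784)*(1/4501) + 568/(((-7 - 132)/(-12))) = 3347*(1/4501) + 568/((-1/12*(-139))) = 3347/4501 + 568/(139/12) = 3347/4501 + 568*(12/139) = 3347/4501 + 6816/139 = 31144049/625639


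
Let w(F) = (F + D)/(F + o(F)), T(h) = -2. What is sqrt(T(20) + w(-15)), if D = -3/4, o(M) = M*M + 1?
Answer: I*sqrt(369461)/422 ≈ 1.4404*I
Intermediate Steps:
o(M) = 1 + M**2 (o(M) = M**2 + 1 = 1 + M**2)
D = -3/4 (D = -3*1/4 = -3/4 ≈ -0.75000)
w(F) = (-3/4 + F)/(1 + F + F**2) (w(F) = (F - 3/4)/(F + (1 + F**2)) = (-3/4 + F)/(1 + F + F**2))
sqrt(T(20) + w(-15)) = sqrt(-2 + (-3/4 - 15)/(1 - 15 + (-15)**2)) = sqrt(-2 - 63/4/(1 - 15 + 225)) = sqrt(-2 - 63/4/211) = sqrt(-2 + (1/211)*(-63/4)) = sqrt(-2 - 63/844) = sqrt(-1751/844) = I*sqrt(369461)/422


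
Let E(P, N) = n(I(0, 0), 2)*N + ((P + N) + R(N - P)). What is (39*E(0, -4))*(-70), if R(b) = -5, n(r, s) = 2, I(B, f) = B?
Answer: 46410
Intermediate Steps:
E(P, N) = -5 + P + 3*N (E(P, N) = 2*N + ((P + N) - 5) = 2*N + ((N + P) - 5) = 2*N + (-5 + N + P) = -5 + P + 3*N)
(39*E(0, -4))*(-70) = (39*(-5 + 0 + 3*(-4)))*(-70) = (39*(-5 + 0 - 12))*(-70) = (39*(-17))*(-70) = -663*(-70) = 46410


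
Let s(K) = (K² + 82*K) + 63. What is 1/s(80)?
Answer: 1/13023 ≈ 7.6787e-5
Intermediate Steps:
s(K) = 63 + K² + 82*K
1/s(80) = 1/(63 + 80² + 82*80) = 1/(63 + 6400 + 6560) = 1/13023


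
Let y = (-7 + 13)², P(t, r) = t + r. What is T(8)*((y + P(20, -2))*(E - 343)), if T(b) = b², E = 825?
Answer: 1665792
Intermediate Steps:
P(t, r) = r + t
y = 36 (y = 6² = 36)
T(8)*((y + P(20, -2))*(E - 343)) = 8²*((36 + (-2 + 20))*(825 - 343)) = 64*((36 + 18)*482) = 64*(54*482) = 64*26028 = 1665792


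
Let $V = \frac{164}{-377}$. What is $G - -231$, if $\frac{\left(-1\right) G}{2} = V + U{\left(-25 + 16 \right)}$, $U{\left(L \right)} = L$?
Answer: $\frac{94201}{377} \approx 249.87$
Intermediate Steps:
$V = - \frac{164}{377}$ ($V = 164 \left(- \frac{1}{377}\right) = - \frac{164}{377} \approx -0.43501$)
$G = \frac{7114}{377}$ ($G = - 2 \left(- \frac{164}{377} + \left(-25 + 16\right)\right) = - 2 \left(- \frac{164}{377} - 9\right) = \left(-2\right) \left(- \frac{3557}{377}\right) = \frac{7114}{377} \approx 18.87$)
$G - -231 = \frac{7114}{377} - -231 = \frac{7114}{377} + 231 = \frac{94201}{377}$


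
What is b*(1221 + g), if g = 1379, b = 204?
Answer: 530400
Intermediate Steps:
b*(1221 + g) = 204*(1221 + 1379) = 204*2600 = 530400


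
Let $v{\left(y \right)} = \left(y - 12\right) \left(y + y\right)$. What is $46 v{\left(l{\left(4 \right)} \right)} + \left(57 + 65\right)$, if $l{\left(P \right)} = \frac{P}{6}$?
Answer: $- \frac{5158}{9} \approx -573.11$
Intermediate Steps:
$l{\left(P \right)} = \frac{P}{6}$ ($l{\left(P \right)} = P \frac{1}{6} = \frac{P}{6}$)
$v{\left(y \right)} = 2 y \left(-12 + y\right)$ ($v{\left(y \right)} = \left(-12 + y\right) 2 y = 2 y \left(-12 + y\right)$)
$46 v{\left(l{\left(4 \right)} \right)} + \left(57 + 65\right) = 46 \cdot 2 \cdot \frac{1}{6} \cdot 4 \left(-12 + \frac{1}{6} \cdot 4\right) + \left(57 + 65\right) = 46 \cdot 2 \cdot \frac{2}{3} \left(-12 + \frac{2}{3}\right) + 122 = 46 \cdot 2 \cdot \frac{2}{3} \left(- \frac{34}{3}\right) + 122 = 46 \left(- \frac{136}{9}\right) + 122 = - \frac{6256}{9} + 122 = - \frac{5158}{9}$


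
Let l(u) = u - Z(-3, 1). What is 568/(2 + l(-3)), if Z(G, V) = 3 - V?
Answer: -568/3 ≈ -189.33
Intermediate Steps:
l(u) = -2 + u (l(u) = u - (3 - 1*1) = u - (3 - 1) = u - 1*2 = u - 2 = -2 + u)
568/(2 + l(-3)) = 568/(2 + (-2 - 3)) = 568/(2 - 5) = 568/(-3) = 568*(-1/3) = -568/3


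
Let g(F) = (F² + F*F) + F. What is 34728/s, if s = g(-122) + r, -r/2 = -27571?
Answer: 8682/21197 ≈ 0.40959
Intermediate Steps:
r = 55142 (r = -2*(-27571) = 55142)
g(F) = F + 2*F² (g(F) = (F² + F²) + F = 2*F² + F = F + 2*F²)
s = 84788 (s = -122*(1 + 2*(-122)) + 55142 = -122*(1 - 244) + 55142 = -122*(-243) + 55142 = 29646 + 55142 = 84788)
34728/s = 34728/84788 = 34728*(1/84788) = 8682/21197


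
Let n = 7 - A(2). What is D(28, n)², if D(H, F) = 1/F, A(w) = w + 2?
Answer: ⅑ ≈ 0.11111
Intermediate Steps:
A(w) = 2 + w
n = 3 (n = 7 - (2 + 2) = 7 - 1*4 = 7 - 4 = 3)
D(28, n)² = (1/3)² = (⅓)² = ⅑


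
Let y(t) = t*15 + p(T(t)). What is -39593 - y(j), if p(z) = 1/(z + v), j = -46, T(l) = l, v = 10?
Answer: -1400507/36 ≈ -38903.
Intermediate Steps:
p(z) = 1/(10 + z) (p(z) = 1/(z + 10) = 1/(10 + z))
y(t) = 1/(10 + t) + 15*t (y(t) = t*15 + 1/(10 + t) = 15*t + 1/(10 + t) = 1/(10 + t) + 15*t)
-39593 - y(j) = -39593 - (1 + 15*(-46)*(10 - 46))/(10 - 46) = -39593 - (1 + 15*(-46)*(-36))/(-36) = -39593 - (-1)*(1 + 24840)/36 = -39593 - (-1)*24841/36 = -39593 - 1*(-24841/36) = -39593 + 24841/36 = -1400507/36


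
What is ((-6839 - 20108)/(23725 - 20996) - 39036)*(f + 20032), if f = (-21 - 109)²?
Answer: -3935333246012/2729 ≈ -1.4420e+9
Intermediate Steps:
f = 16900 (f = (-130)² = 16900)
((-6839 - 20108)/(23725 - 20996) - 39036)*(f + 20032) = ((-6839 - 20108)/(23725 - 20996) - 39036)*(16900 + 20032) = (-26947/2729 - 39036)*36932 = -106556191/2729*36932 = -3935333246012/2729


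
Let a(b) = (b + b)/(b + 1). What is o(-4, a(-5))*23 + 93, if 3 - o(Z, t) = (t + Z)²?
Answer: 441/4 ≈ 110.25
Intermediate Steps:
a(b) = 2*b/(1 + b) (a(b) = (2*b)/(1 + b) = 2*b/(1 + b))
o(Z, t) = 3 - (Z + t)² (o(Z, t) = 3 - (t + Z)² = 3 - (Z + t)²)
o(-4, a(-5))*23 + 93 = (3 - (-4 + 2*(-5)/(1 - 5))²)*23 + 93 = (3 - (-4 + 2*(-5)/(-4))²)*23 + 93 = (3 - (-4 + 2*(-5)*(-¼))²)*23 + 93 = (3 - (-4 + 5/2)²)*23 + 93 = (3 - (-3/2)²)*23 + 93 = (3 - 1*9/4)*23 + 93 = (3 - 9/4)*23 + 93 = (¾)*23 + 93 = 69/4 + 93 = 441/4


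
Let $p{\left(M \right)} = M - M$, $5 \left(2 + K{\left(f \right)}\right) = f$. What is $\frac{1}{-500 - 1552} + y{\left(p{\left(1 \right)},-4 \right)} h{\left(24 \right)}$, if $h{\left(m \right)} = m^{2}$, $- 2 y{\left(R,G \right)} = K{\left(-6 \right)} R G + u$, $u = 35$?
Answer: $- \frac{20684161}{2052} \approx -10080.0$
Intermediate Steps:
$K{\left(f \right)} = -2 + \frac{f}{5}$
$p{\left(M \right)} = 0$
$y{\left(R,G \right)} = - \frac{35}{2} + \frac{8 G R}{5}$ ($y{\left(R,G \right)} = - \frac{\left(-2 + \frac{1}{5} \left(-6\right)\right) R G + 35}{2} = - \frac{\left(-2 - \frac{6}{5}\right) R G + 35}{2} = - \frac{- \frac{16 R}{5} G + 35}{2} = - \frac{- \frac{16 G R}{5} + 35}{2} = - \frac{35 - \frac{16 G R}{5}}{2} = - \frac{35}{2} + \frac{8 G R}{5}$)
$\frac{1}{-500 - 1552} + y{\left(p{\left(1 \right)},-4 \right)} h{\left(24 \right)} = \frac{1}{-500 - 1552} + \left(- \frac{35}{2} + \frac{8}{5} \left(-4\right) 0\right) 24^{2} = \frac{1}{-2052} + \left(- \frac{35}{2} + 0\right) 576 = - \frac{1}{2052} - 10080 = - \frac{20684161}{2052}$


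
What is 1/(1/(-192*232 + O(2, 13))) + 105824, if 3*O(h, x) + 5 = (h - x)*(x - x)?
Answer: 183835/3 ≈ 61278.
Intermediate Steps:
O(h, x) = -5/3 (O(h, x) = -5/3 + ((h - x)*(x - x))/3 = -5/3 + ((h - x)*0)/3 = -5/3 + (⅓)*0 = -5/3 + 0 = -5/3)
1/(1/(-192*232 + O(2, 13))) + 105824 = 1/(1/(-192*232 - 5/3)) + 105824 = 1/(1/(-44544 - 5/3)) + 105824 = 1/(1/(-133637/3)) + 105824 = 1/(-3/133637) + 105824 = -133637/3 + 105824 = 183835/3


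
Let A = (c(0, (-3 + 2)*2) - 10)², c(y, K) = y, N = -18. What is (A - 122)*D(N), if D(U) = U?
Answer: 396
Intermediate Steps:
A = 100 (A = (0 - 10)² = (-10)² = 100)
(A - 122)*D(N) = (100 - 122)*(-18) = -22*(-18) = 396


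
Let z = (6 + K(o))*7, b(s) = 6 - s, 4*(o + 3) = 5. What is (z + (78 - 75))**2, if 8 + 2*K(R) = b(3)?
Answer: 3025/4 ≈ 756.25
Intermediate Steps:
o = -7/4 (o = -3 + (1/4)*5 = -3 + 5/4 = -7/4 ≈ -1.7500)
K(R) = -5/2 (K(R) = -4 + (6 - 1*3)/2 = -4 + (6 - 3)/2 = -4 + (1/2)*3 = -4 + 3/2 = -5/2)
z = 49/2 (z = (6 - 5/2)*7 = (7/2)*7 = 49/2 ≈ 24.500)
(z + (78 - 75))**2 = (49/2 + (78 - 75))**2 = (49/2 + 3)**2 = (55/2)**2 = 3025/4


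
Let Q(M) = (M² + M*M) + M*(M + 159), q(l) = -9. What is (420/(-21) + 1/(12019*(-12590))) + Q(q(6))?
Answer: -182793605681/151319210 ≈ -1208.0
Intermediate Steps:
Q(M) = 2*M² + M*(159 + M) (Q(M) = (M² + M²) + M*(159 + M) = 2*M² + M*(159 + M))
(420/(-21) + 1/(12019*(-12590))) + Q(q(6)) = (420/(-21) + 1/(12019*(-12590))) + 3*(-9)*(53 - 9) = (420*(-1/21) + (1/12019)*(-1/12590)) + 3*(-9)*44 = (-20 - 1/151319210) - 1188 = -3026384201/151319210 - 1188 = -182793605681/151319210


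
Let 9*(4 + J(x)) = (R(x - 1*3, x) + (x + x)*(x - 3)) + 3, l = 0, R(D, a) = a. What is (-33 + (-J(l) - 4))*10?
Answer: -1000/3 ≈ -333.33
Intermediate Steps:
J(x) = -11/3 + x/9 + 2*x*(-3 + x)/9 (J(x) = -4 + ((x + (x + x)*(x - 3)) + 3)/9 = -4 + ((x + (2*x)*(-3 + x)) + 3)/9 = -4 + ((x + 2*x*(-3 + x)) + 3)/9 = -4 + (3 + x + 2*x*(-3 + x))/9 = -4 + (1/3 + x/9 + 2*x*(-3 + x)/9) = -11/3 + x/9 + 2*x*(-3 + x)/9)
(-33 + (-J(l) - 4))*10 = (-33 + (-(-11/3 - 5/9*0 + (2/9)*0**2) - 4))*10 = (-33 + (-(-11/3 + 0 + (2/9)*0) - 4))*10 = (-33 + (-(-11/3 + 0 + 0) - 4))*10 = (-33 + (-1*(-11/3) - 4))*10 = (-33 + (11/3 - 4))*10 = (-33 - 1/3)*10 = -100/3*10 = -1000/3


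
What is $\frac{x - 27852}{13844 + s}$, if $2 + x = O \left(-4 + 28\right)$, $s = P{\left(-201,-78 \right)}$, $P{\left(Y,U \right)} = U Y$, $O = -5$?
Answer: $- \frac{13987}{14761} \approx -0.94756$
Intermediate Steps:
$s = 15678$ ($s = \left(-78\right) \left(-201\right) = 15678$)
$x = -122$ ($x = -2 - 5 \left(-4 + 28\right) = -2 - 120 = -122$)
$\frac{x - 27852}{13844 + s} = \frac{-122 - 27852}{13844 + 15678} = - \frac{27974}{29522} = \left(-27974\right) \frac{1}{29522} = - \frac{13987}{14761}$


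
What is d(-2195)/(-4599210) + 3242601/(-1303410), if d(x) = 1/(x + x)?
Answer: -2182327964272283/877218039459300 ≈ -2.4878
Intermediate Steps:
d(x) = 1/(2*x)
d(-2195)/(-4599210) + 3242601/(-1303410) = ((½)/(-2195))/(-4599210) + 3242601/(-1303410) = ((½)*(-1/2195))*(-1/4599210) + 3242601*(-1/1303410) = -1/4390*(-1/4599210) - 1080867/434470 = 1/20190531900 - 1080867/434470 = -2182327964272283/877218039459300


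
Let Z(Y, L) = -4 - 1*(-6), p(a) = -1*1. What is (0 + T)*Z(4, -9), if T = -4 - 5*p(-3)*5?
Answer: 42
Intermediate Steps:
p(a) = -1
Z(Y, L) = 2 (Z(Y, L) = -4 + 6 = 2)
T = 21 (T = -4 - 5*(-1)*5 = -4 + 5*5 = -4 + 25 = 21)
(0 + T)*Z(4, -9) = (0 + 21)*2 = 21*2 = 42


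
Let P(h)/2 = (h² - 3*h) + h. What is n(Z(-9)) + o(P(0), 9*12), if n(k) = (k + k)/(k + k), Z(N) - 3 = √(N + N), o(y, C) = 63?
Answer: 64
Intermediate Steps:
P(h) = -4*h + 2*h² (P(h) = 2*((h² - 3*h) + h) = 2*(h² - 2*h) = -4*h + 2*h²)
Z(N) = 3 + √2*√N (Z(N) = 3 + √(N + N) = 3 + √(2*N) = 3 + √2*√N)
n(k) = 1 (n(k) = (2*k)/((2*k)) = (2*k)*(1/(2*k)) = 1)
n(Z(-9)) + o(P(0), 9*12) = 1 + 63 = 64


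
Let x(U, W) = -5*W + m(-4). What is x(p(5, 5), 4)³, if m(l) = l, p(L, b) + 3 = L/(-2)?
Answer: -13824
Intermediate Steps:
p(L, b) = -3 - L/2 (p(L, b) = -3 + L/(-2) = -3 + L*(-½) = -3 - L/2)
x(U, W) = -4 - 5*W (x(U, W) = -5*W - 4 = -4 - 5*W)
x(p(5, 5), 4)³ = (-4 - 5*4)³ = (-4 - 20)³ = (-24)³ = -13824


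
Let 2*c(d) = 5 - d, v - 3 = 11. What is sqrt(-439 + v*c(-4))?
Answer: 2*I*sqrt(94) ≈ 19.391*I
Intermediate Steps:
v = 14 (v = 3 + 11 = 14)
c(d) = 5/2 - d/2 (c(d) = (5 - d)/2 = 5/2 - d/2)
sqrt(-439 + v*c(-4)) = sqrt(-439 + 14*(5/2 - 1/2*(-4))) = sqrt(-439 + 14*(5/2 + 2)) = sqrt(-439 + 14*(9/2)) = sqrt(-439 + 63) = sqrt(-376) = 2*I*sqrt(94)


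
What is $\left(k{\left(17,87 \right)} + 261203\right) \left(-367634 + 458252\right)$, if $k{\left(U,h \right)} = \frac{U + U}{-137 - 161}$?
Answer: $\frac{3526782784140}{149} \approx 2.367 \cdot 10^{10}$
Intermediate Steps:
$k{\left(U,h \right)} = - \frac{U}{149}$ ($k{\left(U,h \right)} = \frac{2 U}{-298} = 2 U \left(- \frac{1}{298}\right) = - \frac{U}{149}$)
$\left(k{\left(17,87 \right)} + 261203\right) \left(-367634 + 458252\right) = \left(\left(- \frac{1}{149}\right) 17 + 261203\right) \left(-367634 + 458252\right) = \left(- \frac{17}{149} + 261203\right) 90618 = \frac{38919230}{149} \cdot 90618 = \frac{3526782784140}{149}$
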